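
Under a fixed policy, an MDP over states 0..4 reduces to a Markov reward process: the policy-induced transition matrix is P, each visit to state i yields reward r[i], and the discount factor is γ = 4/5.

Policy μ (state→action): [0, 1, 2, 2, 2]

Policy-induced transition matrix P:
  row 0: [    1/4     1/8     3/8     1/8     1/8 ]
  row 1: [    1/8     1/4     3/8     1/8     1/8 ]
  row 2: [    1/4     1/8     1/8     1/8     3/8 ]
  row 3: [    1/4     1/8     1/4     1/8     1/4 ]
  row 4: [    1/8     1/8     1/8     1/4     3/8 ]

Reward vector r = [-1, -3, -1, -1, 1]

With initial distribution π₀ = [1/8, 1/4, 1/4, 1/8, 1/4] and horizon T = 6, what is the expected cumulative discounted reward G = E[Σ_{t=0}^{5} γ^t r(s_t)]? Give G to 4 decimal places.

t=0: π = [0.1250, 0.2500, 0.2500, 0.1250, 0.2500], E[r] = -1.0000, γ^t·E[r] = -1.000000, running G = -1.000000
t=1: π = [0.1875, 0.1563, 0.2344, 0.1563, 0.2656], E[r] = -0.7813, γ^t·E[r] = -0.625000, running G = -1.625000
t=2: π = [0.1973, 0.1445, 0.2305, 0.1582, 0.2695], E[r] = -0.7500, γ^t·E[r] = -0.480000, running G = -2.105000
t=3: π = [0.1982, 0.1431, 0.2302, 0.1587, 0.2698], E[r] = -0.7466, γ^t·E[r] = -0.382250, running G = -2.487250
t=4: π = [0.1984, 0.1429, 0.2302, 0.1587, 0.2698], E[r] = -0.7461, γ^t·E[r] = -0.305600, running G = -2.792850
t=5: π = [0.1984, 0.1429, 0.2302, 0.1587, 0.2698], E[r] = -0.7460, γ^t·E[r] = -0.244463, running G = -3.037313

G = -3.0373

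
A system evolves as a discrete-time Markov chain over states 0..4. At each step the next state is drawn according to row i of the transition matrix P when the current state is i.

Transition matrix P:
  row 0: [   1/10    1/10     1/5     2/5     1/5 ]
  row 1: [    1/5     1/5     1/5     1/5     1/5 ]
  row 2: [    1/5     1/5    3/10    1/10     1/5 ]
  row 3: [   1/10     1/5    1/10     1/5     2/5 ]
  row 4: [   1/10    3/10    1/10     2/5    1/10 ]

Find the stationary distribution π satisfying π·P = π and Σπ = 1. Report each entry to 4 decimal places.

π = [0.1377, 0.2091, 0.1684, 0.2564, 0.2284]

Balance equations π_j = Σ_i π_i·P[i][j]:
  π_0 = 1/10·π_0 + 1/5·π_1 + 1/5·π_2 + 1/10·π_3 + 1/10·π_4
  π_1 = 1/10·π_0 + 1/5·π_1 + 1/5·π_2 + 1/5·π_3 + 3/10·π_4
  π_2 = 1/5·π_0 + 1/5·π_1 + 3/10·π_2 + 1/10·π_3 + 1/10·π_4
  π_3 = 2/5·π_0 + 1/5·π_1 + 1/10·π_2 + 1/5·π_3 + 2/5·π_4
  normalize: π_0 + π_1 + π_2 + π_3 + π_4 = 1
Solving the linear system gives exactly π = [1458/10585, 2213/10585, 1782/10585, 2714/10585, 2418/10585].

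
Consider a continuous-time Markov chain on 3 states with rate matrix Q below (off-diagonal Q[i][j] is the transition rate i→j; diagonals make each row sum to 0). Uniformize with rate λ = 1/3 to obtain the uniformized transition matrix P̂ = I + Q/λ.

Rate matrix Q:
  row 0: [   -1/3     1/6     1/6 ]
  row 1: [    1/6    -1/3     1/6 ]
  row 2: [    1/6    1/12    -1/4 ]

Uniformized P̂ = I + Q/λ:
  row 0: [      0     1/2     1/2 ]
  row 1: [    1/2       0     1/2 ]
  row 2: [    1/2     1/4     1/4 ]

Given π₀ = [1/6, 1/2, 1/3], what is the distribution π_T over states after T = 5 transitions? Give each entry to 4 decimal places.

π = [0.3385, 0.2614, 0.4001]

t=0: π = [0.1667, 0.5000, 0.3333]
t=1: π = [0.4167, 0.1667, 0.4167]
t=2: π = [0.2917, 0.3125, 0.3958]
t=3: π = [0.3542, 0.2448, 0.4010]
t=4: π = [0.3229, 0.2773, 0.3997]
t=5: π = [0.3385, 0.2614, 0.4001]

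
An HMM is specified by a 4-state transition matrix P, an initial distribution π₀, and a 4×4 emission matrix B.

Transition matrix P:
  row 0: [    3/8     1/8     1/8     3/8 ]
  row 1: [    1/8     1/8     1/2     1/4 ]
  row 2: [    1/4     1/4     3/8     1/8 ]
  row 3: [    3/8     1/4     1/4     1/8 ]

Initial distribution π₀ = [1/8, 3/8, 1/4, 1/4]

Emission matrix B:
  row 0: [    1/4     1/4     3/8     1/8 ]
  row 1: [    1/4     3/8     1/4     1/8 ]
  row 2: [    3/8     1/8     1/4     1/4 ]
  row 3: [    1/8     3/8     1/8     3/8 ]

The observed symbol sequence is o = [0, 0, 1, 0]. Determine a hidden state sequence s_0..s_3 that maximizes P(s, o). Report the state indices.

path = [1, 2, 1, 2]

t=0: δ = [3.125e-02, 9.375e-02, 9.375e-02, 3.125e-02]  (obs o_0=0)
t=1: δ = [5.859e-03, 5.859e-03, 1.758e-02, 2.930e-03]  ψ = [2, 2, 1, 1]  (obs o_1=0)
t=2: δ = [1.099e-03, 1.648e-03, 8.240e-04, 8.240e-04]  ψ = [2, 2, 2, 0]  (obs o_2=1)
t=3: δ = [1.030e-04, 5.150e-05, 3.090e-04, 5.150e-05]  ψ = [0, 1, 1, 0]  (obs o_3=0)
backtrack: best end state = 2; path = [1, 2, 1, 2]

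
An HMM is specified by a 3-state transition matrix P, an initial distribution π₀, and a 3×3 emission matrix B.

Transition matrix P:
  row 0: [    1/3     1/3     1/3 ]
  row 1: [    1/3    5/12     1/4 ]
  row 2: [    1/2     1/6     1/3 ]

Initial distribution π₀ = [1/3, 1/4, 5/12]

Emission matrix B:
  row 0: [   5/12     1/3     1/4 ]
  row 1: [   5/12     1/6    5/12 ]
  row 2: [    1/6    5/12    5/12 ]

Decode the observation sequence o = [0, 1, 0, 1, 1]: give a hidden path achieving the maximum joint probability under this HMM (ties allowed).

t=0: δ = [1.389e-01, 1.042e-01, 6.944e-02]  (obs o_0=0)
t=1: δ = [1.543e-02, 7.716e-03, 1.929e-02]  ψ = [0, 0, 0]  (obs o_1=1)
t=2: δ = [4.019e-03, 2.143e-03, 1.072e-03]  ψ = [2, 0, 2]  (obs o_2=0)
t=3: δ = [4.465e-04, 2.233e-04, 5.582e-04]  ψ = [0, 0, 0]  (obs o_3=1)
t=4: δ = [9.303e-05, 2.481e-05, 7.752e-05]  ψ = [2, 0, 2]  (obs o_4=1)
backtrack: best end state = 0; path = [0, 2, 0, 2, 0]

path = [0, 2, 0, 2, 0]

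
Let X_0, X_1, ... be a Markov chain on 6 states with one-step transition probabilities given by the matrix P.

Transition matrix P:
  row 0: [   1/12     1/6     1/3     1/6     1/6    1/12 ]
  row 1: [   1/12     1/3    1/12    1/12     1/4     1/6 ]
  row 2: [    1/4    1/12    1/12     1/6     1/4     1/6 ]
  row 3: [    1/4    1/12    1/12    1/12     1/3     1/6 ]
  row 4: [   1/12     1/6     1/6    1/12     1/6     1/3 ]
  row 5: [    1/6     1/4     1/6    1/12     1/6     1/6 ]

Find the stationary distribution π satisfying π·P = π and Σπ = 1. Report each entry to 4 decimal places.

π = [0.1426, 0.1930, 0.1526, 0.1079, 0.2135, 0.1904]

Balance equations π_j = Σ_i π_i·P[i][j]:
  π_0 = 1/12·π_0 + 1/12·π_1 + 1/4·π_2 + 1/4·π_3 + 1/12·π_4 + 1/6·π_5
  π_1 = 1/6·π_0 + 1/3·π_1 + 1/12·π_2 + 1/12·π_3 + 1/6·π_4 + 1/4·π_5
  π_2 = 1/3·π_0 + 1/12·π_1 + 1/12·π_2 + 1/12·π_3 + 1/6·π_4 + 1/6·π_5
  π_3 = 1/6·π_0 + 1/12·π_1 + 1/6·π_2 + 1/12·π_3 + 1/12·π_4 + 1/12·π_5
  π_4 = 1/6·π_0 + 1/4·π_1 + 1/4·π_2 + 1/3·π_3 + 1/6·π_4 + 1/6·π_5
  normalize: π_0 + π_1 + π_2 + π_3 + π_4 + π_5 = 1
Solving the linear system gives exactly π = [37014/259517, 50081/259517, 39613/259517, 28012/259517, 55396/259517, 49401/259517].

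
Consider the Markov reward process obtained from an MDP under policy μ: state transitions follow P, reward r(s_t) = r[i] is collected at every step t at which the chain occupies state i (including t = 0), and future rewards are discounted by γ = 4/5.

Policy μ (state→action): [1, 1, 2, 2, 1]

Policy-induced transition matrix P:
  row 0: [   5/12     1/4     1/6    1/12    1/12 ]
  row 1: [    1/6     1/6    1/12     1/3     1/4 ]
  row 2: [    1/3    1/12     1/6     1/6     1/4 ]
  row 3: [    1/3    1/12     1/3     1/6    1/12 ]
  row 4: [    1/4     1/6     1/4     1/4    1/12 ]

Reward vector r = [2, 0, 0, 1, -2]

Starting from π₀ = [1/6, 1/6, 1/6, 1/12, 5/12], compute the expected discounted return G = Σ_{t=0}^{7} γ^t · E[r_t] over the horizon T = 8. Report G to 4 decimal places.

G = 1.2514

t=0: π = [0.1667, 0.1667, 0.1667, 0.0833, 0.4167], E[r] = -0.4167, γ^t·E[r] = -0.416667, running G = -0.416667
t=1: π = [0.2847, 0.1597, 0.2014, 0.2153, 0.1389], E[r] = 0.5069, γ^t·E[r] = 0.405556, running G = -0.011111
t=2: π = [0.3189, 0.1557, 0.2008, 0.1811, 0.1435], E[r] = 0.5318, γ^t·E[r] = 0.340370, running G = 0.329259
t=3: π = [0.3220, 0.1614, 0.1958, 0.1780, 0.1427], E[r] = 0.5365, γ^t·E[r] = 0.274691, running G = 0.603951
t=4: π = [0.3214, 0.1623, 0.1948, 0.1786, 0.1429], E[r] = 0.5356, γ^t·E[r] = 0.219389, running G = 0.823340
t=5: π = [0.3212, 0.1623, 0.1948, 0.1788, 0.1429], E[r] = 0.5354, γ^t·E[r] = 0.175454, running G = 0.998794
t=6: π = [0.3211, 0.1623, 0.1949, 0.1789, 0.1429], E[r] = 0.5354, γ^t·E[r] = 0.140357, running G = 1.139151
t=7: π = [0.3211, 0.1623, 0.1949, 0.1789, 0.1429], E[r] = 0.5354, γ^t·E[r] = 0.112287, running G = 1.251438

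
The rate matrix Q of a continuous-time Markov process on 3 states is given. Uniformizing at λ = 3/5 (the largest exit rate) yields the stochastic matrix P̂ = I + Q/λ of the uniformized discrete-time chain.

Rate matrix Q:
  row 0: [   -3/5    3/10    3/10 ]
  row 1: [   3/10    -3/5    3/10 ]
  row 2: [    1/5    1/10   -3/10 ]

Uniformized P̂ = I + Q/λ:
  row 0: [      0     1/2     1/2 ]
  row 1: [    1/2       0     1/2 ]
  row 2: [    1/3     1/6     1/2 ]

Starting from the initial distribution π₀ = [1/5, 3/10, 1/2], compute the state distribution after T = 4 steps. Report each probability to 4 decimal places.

π = [0.2729, 0.2271, 0.5000]

t=0: π = [0.2000, 0.3000, 0.5000]
t=1: π = [0.3167, 0.1833, 0.5000]
t=2: π = [0.2583, 0.2417, 0.5000]
t=3: π = [0.2875, 0.2125, 0.5000]
t=4: π = [0.2729, 0.2271, 0.5000]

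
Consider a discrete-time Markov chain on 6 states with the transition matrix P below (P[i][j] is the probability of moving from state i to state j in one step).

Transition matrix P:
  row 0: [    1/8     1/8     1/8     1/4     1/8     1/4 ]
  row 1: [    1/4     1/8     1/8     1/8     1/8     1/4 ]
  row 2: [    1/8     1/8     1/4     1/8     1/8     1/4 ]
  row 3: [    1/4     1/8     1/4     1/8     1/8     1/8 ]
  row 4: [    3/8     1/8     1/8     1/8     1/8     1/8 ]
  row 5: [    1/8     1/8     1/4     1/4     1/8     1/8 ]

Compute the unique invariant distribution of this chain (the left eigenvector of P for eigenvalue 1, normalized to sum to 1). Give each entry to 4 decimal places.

Balance equations π_j = Σ_i π_i·P[i][j]:
  π_0 = 1/8·π_0 + 1/4·π_1 + 1/8·π_2 + 1/4·π_3 + 3/8·π_4 + 1/8·π_5
  π_1 = 1/8·π_0 + 1/8·π_1 + 1/8·π_2 + 1/8·π_3 + 1/8·π_4 + 1/8·π_5
  π_2 = 1/8·π_0 + 1/8·π_1 + 1/4·π_2 + 1/4·π_3 + 1/8·π_4 + 1/4·π_5
  π_3 = 1/4·π_0 + 1/8·π_1 + 1/8·π_2 + 1/8·π_3 + 1/8·π_4 + 1/4·π_5
  π_4 = 1/8·π_0 + 1/8·π_1 + 1/8·π_2 + 1/8·π_3 + 1/8·π_4 + 1/8·π_5
  normalize: π_0 + π_1 + π_2 + π_3 + π_4 + π_5 = 1
Solving the linear system gives exactly π = [89/460, 1/8, 179/920, 159/920, 1/8, 87/460].

π = [0.1935, 0.1250, 0.1946, 0.1728, 0.1250, 0.1891]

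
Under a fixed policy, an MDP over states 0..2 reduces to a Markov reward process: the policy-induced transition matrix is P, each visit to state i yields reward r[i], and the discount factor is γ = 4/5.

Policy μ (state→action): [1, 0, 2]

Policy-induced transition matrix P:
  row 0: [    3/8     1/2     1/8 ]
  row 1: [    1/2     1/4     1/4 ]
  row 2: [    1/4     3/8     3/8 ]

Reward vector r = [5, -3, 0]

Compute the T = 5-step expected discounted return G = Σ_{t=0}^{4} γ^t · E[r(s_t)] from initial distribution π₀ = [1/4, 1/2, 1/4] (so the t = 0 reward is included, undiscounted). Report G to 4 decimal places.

G = 1.8260

t=0: π = [0.2500, 0.5000, 0.2500], E[r] = -0.2500, γ^t·E[r] = -0.250000, running G = -0.250000
t=1: π = [0.4063, 0.3438, 0.2500], E[r] = 1.0000, γ^t·E[r] = 0.800000, running G = 0.550000
t=2: π = [0.3867, 0.3828, 0.2305], E[r] = 0.7852, γ^t·E[r] = 0.502500, running G = 1.052500
t=3: π = [0.3940, 0.3755, 0.2305], E[r] = 0.8438, γ^t·E[r] = 0.432000, running G = 1.484500
t=4: π = [0.3931, 0.3773, 0.2296], E[r] = 0.8337, γ^t·E[r] = 0.341475, running G = 1.825975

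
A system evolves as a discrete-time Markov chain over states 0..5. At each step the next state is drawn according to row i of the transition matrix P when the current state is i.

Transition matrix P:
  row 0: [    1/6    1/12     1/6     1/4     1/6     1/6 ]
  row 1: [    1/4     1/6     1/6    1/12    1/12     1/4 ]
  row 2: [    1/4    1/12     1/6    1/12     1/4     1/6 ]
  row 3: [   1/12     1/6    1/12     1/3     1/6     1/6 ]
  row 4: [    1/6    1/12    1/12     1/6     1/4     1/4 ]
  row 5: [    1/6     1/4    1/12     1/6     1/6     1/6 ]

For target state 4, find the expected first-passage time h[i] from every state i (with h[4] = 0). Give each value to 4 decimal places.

First-step conditioning: h[4] = 0; for i ≠ 4, h[i] = 1 + Σ_k P[i][k]·h[k].
  h[0] = 1 + 1/6·h[0] + 1/12·h[1] + 1/6·h[2] + 1/4·h[3] + 1/6·h[5]
  h[1] = 1 + 1/4·h[0] + 1/6·h[1] + 1/6·h[2] + 1/12·h[3] + 1/4·h[5]
  h[2] = 1 + 1/4·h[0] + 1/12·h[1] + 1/6·h[2] + 1/12·h[3] + 1/6·h[5]
  h[3] = 1 + 1/12·h[0] + 1/6·h[1] + 1/12·h[2] + 1/3·h[3] + 1/6·h[5]
  h[5] = 1 + 1/6·h[0] + 1/4·h[1] + 1/12·h[2] + 1/6·h[3] + 1/6·h[5]
Solving the 5×5 linear system over states ≠ 4 gives exactly h = [206376/34267, 224928/34267, 188628/34267, 209676/34267, 0, 210672/34267] (h[4] = 0 is the target).

h = [6.0226, 6.5640, 5.5047, 6.1189, 0.0000, 6.1480]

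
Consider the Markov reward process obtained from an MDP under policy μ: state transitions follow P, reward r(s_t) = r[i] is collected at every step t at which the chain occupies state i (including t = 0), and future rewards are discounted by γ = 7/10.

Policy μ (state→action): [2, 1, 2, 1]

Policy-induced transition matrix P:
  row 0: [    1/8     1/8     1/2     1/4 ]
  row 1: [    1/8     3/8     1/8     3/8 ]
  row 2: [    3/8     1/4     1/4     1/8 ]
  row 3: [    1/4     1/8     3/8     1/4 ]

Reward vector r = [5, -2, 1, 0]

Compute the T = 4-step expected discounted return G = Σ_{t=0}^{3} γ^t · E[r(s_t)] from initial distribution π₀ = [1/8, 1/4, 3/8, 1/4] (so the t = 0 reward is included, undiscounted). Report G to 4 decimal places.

t=0: π = [0.1250, 0.2500, 0.3750, 0.2500], E[r] = 0.5000, γ^t·E[r] = 0.500000, running G = 0.500000
t=1: π = [0.2500, 0.2344, 0.2813, 0.2344], E[r] = 1.0625, γ^t·E[r] = 0.743750, running G = 1.243750
t=2: π = [0.2246, 0.2188, 0.3125, 0.2441], E[r] = 0.9980, γ^t·E[r] = 0.489043, running G = 1.732793
t=3: π = [0.2336, 0.2188, 0.3093, 0.2383], E[r] = 1.0400, γ^t·E[r] = 0.356733, running G = 2.089526

G = 2.0895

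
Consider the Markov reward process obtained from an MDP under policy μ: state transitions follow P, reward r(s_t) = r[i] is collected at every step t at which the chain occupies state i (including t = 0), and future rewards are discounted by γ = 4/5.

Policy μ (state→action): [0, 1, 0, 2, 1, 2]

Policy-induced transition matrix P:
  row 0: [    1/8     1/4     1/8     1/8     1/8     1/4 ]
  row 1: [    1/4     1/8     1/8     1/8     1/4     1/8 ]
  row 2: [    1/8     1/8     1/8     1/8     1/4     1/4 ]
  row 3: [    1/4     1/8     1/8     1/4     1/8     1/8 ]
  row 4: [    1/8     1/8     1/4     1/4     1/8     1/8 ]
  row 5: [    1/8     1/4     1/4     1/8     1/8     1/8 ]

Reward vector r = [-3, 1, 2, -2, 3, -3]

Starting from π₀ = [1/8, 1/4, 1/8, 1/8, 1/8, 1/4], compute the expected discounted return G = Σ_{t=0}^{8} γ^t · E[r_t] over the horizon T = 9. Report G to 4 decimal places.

G = -1.5541

t=0: π = [0.1250, 0.2500, 0.1250, 0.1250, 0.1250, 0.2500], E[r] = -0.5000, γ^t·E[r] = -0.500000, running G = -0.500000
t=1: π = [0.1719, 0.1719, 0.1719, 0.1563, 0.1719, 0.1563], E[r] = -0.2656, γ^t·E[r] = -0.212500, running G = -0.712500
t=2: π = [0.1660, 0.1660, 0.1660, 0.1660, 0.1680, 0.1680], E[r] = -0.3320, γ^t·E[r] = -0.212500, running G = -0.925000
t=3: π = [0.1665, 0.1667, 0.1670, 0.1667, 0.1665, 0.1665], E[r] = -0.3323, γ^t·E[r] = -0.170125, running G = -1.095125
t=4: π = [0.1667, 0.1666, 0.1666, 0.1667, 0.1667, 0.1667], E[r] = -0.3334, γ^t·E[r] = -0.136563, running G = -1.231688
t=5: π = [0.1667, 0.1667, 0.1667, 0.1667, 0.1667, 0.1667], E[r] = -0.3333, γ^t·E[r] = -0.109224, running G = -1.340911
t=6: π = [0.1667, 0.1667, 0.1667, 0.1667, 0.1667, 0.1667], E[r] = -0.3333, γ^t·E[r] = -0.087382, running G = -1.428293
t=7: π = [0.1667, 0.1667, 0.1667, 0.1667, 0.1667, 0.1667], E[r] = -0.3333, γ^t·E[r] = -0.069905, running G = -1.498198
t=8: π = [0.1667, 0.1667, 0.1667, 0.1667, 0.1667, 0.1667], E[r] = -0.3333, γ^t·E[r] = -0.055924, running G = -1.554122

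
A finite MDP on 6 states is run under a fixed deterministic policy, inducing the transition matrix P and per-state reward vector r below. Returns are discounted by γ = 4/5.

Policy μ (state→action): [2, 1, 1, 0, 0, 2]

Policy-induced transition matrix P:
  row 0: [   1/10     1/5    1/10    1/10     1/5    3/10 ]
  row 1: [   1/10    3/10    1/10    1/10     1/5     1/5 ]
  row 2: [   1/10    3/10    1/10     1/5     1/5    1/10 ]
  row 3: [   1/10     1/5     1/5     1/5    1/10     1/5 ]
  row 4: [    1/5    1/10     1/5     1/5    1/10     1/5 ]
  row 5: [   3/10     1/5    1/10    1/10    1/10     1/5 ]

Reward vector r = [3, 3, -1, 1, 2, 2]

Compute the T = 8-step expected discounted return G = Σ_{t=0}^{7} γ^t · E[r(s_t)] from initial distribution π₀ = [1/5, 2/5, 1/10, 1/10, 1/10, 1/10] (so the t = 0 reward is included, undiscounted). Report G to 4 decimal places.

G = 8.0618

t=0: π = [0.2000, 0.4000, 0.1000, 0.1000, 0.1000, 0.1000], E[r] = 2.2000, γ^t·E[r] = 2.200000, running G = 2.200000
t=1: π = [0.1300, 0.2400, 0.1200, 0.1300, 0.1700, 0.2100], E[r] = 1.8800, γ^t·E[r] = 1.504000, running G = 3.704000
t=2: π = [0.1590, 0.2190, 0.1300, 0.1420, 0.1490, 0.2010], E[r] = 1.8460, γ^t·E[r] = 1.181440, running G = 4.885440
t=3: π = [0.1551, 0.2200, 0.1291, 0.1421, 0.1508, 0.2029], E[r] = 1.8457, γ^t·E[r] = 0.944998, running G = 5.830438
t=4: π = [0.1557, 0.2198, 0.1293, 0.1422, 0.1504, 0.2026], E[r] = 1.8454, γ^t·E[r] = 0.755884, running G = 6.586322
t=5: π = [0.1556, 0.2199, 0.1293, 0.1422, 0.1505, 0.2026], E[r] = 1.8455, γ^t·E[r] = 0.604719, running G = 7.191041
t=6: π = [0.1556, 0.2199, 0.1293, 0.1422, 0.1505, 0.2026], E[r] = 1.8454, γ^t·E[r] = 0.483773, running G = 7.674814
t=7: π = [0.1556, 0.2199, 0.1293, 0.1422, 0.1505, 0.2026], E[r] = 1.8454, γ^t·E[r] = 0.387018, running G = 8.061832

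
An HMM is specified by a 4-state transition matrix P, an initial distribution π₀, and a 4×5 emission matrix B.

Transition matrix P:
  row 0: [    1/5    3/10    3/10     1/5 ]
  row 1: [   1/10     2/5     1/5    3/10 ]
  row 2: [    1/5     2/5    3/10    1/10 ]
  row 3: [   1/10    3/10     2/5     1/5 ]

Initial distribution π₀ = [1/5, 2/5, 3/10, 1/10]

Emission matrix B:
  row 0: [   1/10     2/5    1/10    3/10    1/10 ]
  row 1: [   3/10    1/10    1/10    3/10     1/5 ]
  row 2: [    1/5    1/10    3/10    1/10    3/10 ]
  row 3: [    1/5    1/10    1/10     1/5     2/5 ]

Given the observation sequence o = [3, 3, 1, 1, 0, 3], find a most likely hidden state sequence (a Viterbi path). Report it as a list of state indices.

path = [1, 1, 0, 0, 1, 1]

t=0: δ = [6.000e-02, 1.200e-01, 3.000e-02, 2.000e-02]  (obs o_0=3)
t=1: δ = [3.600e-03, 1.440e-02, 2.400e-03, 7.200e-03]  ψ = [0, 1, 1, 1]  (obs o_1=3)
t=2: δ = [5.760e-04, 5.760e-04, 2.880e-04, 4.320e-04]  ψ = [1, 1, 1, 1]  (obs o_2=1)
t=3: δ = [4.608e-05, 2.304e-05, 1.728e-05, 1.728e-05]  ψ = [0, 1, 0, 1]  (obs o_3=1)
t=4: δ = [9.216e-07, 4.147e-06, 2.765e-06, 1.843e-06]  ψ = [0, 0, 0, 0]  (obs o_4=0)
t=5: δ = [1.659e-07, 4.977e-07, 8.294e-08, 2.488e-07]  ψ = [2, 1, 1, 1]  (obs o_5=3)
backtrack: best end state = 1; path = [1, 1, 0, 0, 1, 1]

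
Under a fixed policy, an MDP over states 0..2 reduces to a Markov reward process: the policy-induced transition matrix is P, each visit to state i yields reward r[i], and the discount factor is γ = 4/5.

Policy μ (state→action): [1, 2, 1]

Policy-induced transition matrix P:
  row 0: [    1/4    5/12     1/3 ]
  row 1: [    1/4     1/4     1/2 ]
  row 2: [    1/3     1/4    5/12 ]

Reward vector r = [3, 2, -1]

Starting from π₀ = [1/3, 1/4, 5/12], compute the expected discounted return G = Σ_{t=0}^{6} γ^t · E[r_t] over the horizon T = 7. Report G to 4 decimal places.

t=0: π = [0.3333, 0.2500, 0.4167], E[r] = 1.0833, γ^t·E[r] = 1.083333, running G = 1.083333
t=1: π = [0.2847, 0.3056, 0.4097], E[r] = 1.0556, γ^t·E[r] = 0.844444, running G = 1.927778
t=2: π = [0.2841, 0.2975, 0.4184], E[r] = 1.0289, γ^t·E[r] = 0.658519, running G = 2.586296
t=3: π = [0.2849, 0.2974, 0.4178], E[r] = 1.0315, γ^t·E[r] = 0.528148, running G = 3.114444
t=4: π = [0.2848, 0.2975, 0.4177], E[r] = 1.0317, γ^t·E[r] = 0.422581, running G = 3.537026
t=5: π = [0.2848, 0.2975, 0.4177], E[r] = 1.0316, γ^t·E[r] = 0.338049, running G = 3.875074
t=6: π = [0.2848, 0.2975, 0.4177], E[r] = 1.0316, γ^t·E[r] = 0.270440, running G = 4.145514

G = 4.1455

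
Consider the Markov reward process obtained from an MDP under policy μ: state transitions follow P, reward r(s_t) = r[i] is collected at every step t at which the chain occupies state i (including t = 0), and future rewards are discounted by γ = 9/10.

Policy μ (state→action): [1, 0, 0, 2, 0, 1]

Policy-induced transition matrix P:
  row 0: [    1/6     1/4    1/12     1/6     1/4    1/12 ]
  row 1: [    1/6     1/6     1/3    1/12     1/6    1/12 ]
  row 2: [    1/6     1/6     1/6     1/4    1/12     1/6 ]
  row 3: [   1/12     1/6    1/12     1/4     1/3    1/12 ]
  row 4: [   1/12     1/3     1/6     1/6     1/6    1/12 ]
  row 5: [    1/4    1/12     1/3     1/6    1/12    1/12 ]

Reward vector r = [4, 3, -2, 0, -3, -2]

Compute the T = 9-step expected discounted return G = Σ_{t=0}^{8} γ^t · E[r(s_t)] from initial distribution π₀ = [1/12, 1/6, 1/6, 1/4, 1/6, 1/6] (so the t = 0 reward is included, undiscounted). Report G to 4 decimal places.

t=0: π = [0.0833, 0.1667, 0.1667, 0.2500, 0.1667, 0.1667], E[r] = -0.3333, γ^t·E[r] = -0.333333, running G = -0.333333
t=1: π = [0.1458, 0.1875, 0.1944, 0.1875, 0.1875, 0.0972], E[r] = 0.0000, γ^t·E[r] = 0.000000, running G = -0.333333
t=2: π = [0.1435, 0.2020, 0.1863, 0.1829, 0.1858, 0.0995], E[r] = 0.0509, γ^t·E[r] = 0.041250, running G = -0.292083
t=3: π = [0.1442, 0.2013, 0.1897, 0.1806, 0.1853, 0.0989], E[r] = 0.0478, γ^t·E[r] = 0.034875, running G = -0.257208
t=4: π = [0.1444, 0.2013, 0.1896, 0.1808, 0.1847, 0.0991], E[r] = 0.0499, γ^t·E[r] = 0.032738, running G = -0.224471
t=5: π = [0.1445, 0.2012, 0.1896, 0.1808, 0.1848, 0.0991], E[r] = 0.0497, γ^t·E[r] = 0.029357, running G = -0.195114
t=6: π = [0.1445, 0.2012, 0.1896, 0.1808, 0.1848, 0.0991], E[r] = 0.0498, γ^t·E[r] = 0.026447, running G = -0.168667
t=7: π = [0.1445, 0.2012, 0.1896, 0.1808, 0.1848, 0.0991], E[r] = 0.0498, γ^t·E[r] = 0.023796, running G = -0.144871
t=8: π = [0.1445, 0.2012, 0.1896, 0.1808, 0.1848, 0.0991], E[r] = 0.0498, γ^t·E[r] = 0.021417, running G = -0.123454

G = -0.1235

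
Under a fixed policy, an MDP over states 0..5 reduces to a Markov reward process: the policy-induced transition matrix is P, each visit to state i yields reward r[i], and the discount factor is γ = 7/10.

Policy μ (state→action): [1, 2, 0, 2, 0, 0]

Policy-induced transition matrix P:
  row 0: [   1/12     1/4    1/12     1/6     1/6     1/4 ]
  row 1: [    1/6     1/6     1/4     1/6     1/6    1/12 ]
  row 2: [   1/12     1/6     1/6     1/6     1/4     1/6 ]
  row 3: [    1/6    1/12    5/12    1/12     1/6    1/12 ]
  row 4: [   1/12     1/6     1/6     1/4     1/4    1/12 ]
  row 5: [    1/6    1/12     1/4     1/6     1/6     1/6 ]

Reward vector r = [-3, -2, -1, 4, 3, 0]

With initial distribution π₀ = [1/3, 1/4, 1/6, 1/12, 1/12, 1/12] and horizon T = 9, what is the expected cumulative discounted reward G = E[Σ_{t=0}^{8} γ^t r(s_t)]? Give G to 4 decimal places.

G = -0.2781

t=0: π = [0.3333, 0.2500, 0.1667, 0.0833, 0.0833, 0.0833], E[r] = -1.0833, γ^t·E[r] = -1.083333, running G = -1.083333
t=1: π = [0.1181, 0.1806, 0.1875, 0.1667, 0.1875, 0.1597], E[r] = 0.3264, γ^t·E[r] = 0.228472, running G = -0.854861
t=2: π = [0.1256, 0.1493, 0.2269, 0.1684, 0.1979, 0.1319], E[r] = 0.3652, γ^t·E[r] = 0.178929, running G = -0.675932
t=3: π = [0.1208, 0.1521, 0.2217, 0.1691, 0.2021, 0.1342], E[r] = 0.3943, γ^t·E[r] = 0.135258, running G = -0.540674
t=4: π = [0.1213, 0.1515, 0.2227, 0.1694, 0.2020, 0.1331], E[r] = 0.3941, γ^t·E[r] = 0.094622, running G = -0.446052
t=5: π = [0.1212, 0.1516, 0.2226, 0.1694, 0.2021, 0.1332], E[r] = 0.3945, γ^t·E[r] = 0.066296, running G = -0.379756
t=6: π = [0.1212, 0.1515, 0.2226, 0.1694, 0.2021, 0.1332], E[r] = 0.3945, γ^t·E[r] = 0.046407, running G = -0.333349
t=7: π = [0.1212, 0.1516, 0.2226, 0.1694, 0.2021, 0.1332], E[r] = 0.3945, γ^t·E[r] = 0.032485, running G = -0.300864
t=8: π = [0.1212, 0.1516, 0.2226, 0.1694, 0.2021, 0.1332], E[r] = 0.3945, γ^t·E[r] = 0.022740, running G = -0.278124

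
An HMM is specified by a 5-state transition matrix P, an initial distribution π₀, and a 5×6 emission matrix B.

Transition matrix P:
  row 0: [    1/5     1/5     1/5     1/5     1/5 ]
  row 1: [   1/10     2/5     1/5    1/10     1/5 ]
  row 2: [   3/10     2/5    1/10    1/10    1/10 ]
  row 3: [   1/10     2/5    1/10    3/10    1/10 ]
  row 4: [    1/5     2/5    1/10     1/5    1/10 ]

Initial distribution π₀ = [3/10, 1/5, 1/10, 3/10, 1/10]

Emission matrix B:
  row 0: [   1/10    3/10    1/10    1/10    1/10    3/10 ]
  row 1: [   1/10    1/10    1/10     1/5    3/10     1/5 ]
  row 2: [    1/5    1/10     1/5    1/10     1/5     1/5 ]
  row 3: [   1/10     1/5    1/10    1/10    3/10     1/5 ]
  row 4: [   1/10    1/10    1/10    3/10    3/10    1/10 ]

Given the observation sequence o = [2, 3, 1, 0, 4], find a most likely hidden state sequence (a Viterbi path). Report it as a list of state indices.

t=0: δ = [3.000e-02, 2.000e-02, 2.000e-02, 3.000e-02, 1.000e-02]  (obs o_0=2)
t=1: δ = [6.000e-04, 2.400e-03, 6.000e-04, 9.000e-04, 1.800e-03]  ψ = [0, 3, 0, 3, 0]  (obs o_1=3)
t=2: δ = [1.080e-04, 9.600e-05, 4.800e-05, 7.200e-05, 4.800e-05]  ψ = [4, 1, 1, 4, 1]  (obs o_2=1)
t=3: δ = [2.160e-06, 3.840e-06, 4.320e-06, 2.160e-06, 2.160e-06]  ψ = [0, 1, 0, 0, 0]  (obs o_3=0)
t=4: δ = [1.296e-07, 5.184e-07, 1.536e-07, 1.944e-07, 2.304e-07]  ψ = [2, 2, 1, 3, 1]  (obs o_4=4)
backtrack: best end state = 1; path = [0, 4, 0, 2, 1]

path = [0, 4, 0, 2, 1]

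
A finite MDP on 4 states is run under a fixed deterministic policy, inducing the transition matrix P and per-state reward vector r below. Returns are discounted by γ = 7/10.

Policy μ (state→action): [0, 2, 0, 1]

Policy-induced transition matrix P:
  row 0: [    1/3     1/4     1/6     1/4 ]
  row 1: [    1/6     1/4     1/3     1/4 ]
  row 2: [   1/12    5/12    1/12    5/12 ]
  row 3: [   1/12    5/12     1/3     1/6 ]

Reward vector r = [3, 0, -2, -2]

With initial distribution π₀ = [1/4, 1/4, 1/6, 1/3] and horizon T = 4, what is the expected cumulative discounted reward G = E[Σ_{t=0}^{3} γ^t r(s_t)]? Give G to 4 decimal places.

G = -1.0787

t=0: π = [0.2500, 0.2500, 0.1667, 0.3333], E[r] = -0.2500, γ^t·E[r] = -0.250000, running G = -0.250000
t=1: π = [0.1667, 0.3333, 0.2500, 0.2500], E[r] = -0.5000, γ^t·E[r] = -0.350000, running G = -0.600000
t=2: π = [0.1528, 0.3333, 0.2431, 0.2708], E[r] = -0.5694, γ^t·E[r] = -0.279028, running G = -0.879028
t=3: π = [0.1493, 0.3356, 0.2471, 0.2679], E[r] = -0.5822, γ^t·E[r] = -0.199686, running G = -1.078714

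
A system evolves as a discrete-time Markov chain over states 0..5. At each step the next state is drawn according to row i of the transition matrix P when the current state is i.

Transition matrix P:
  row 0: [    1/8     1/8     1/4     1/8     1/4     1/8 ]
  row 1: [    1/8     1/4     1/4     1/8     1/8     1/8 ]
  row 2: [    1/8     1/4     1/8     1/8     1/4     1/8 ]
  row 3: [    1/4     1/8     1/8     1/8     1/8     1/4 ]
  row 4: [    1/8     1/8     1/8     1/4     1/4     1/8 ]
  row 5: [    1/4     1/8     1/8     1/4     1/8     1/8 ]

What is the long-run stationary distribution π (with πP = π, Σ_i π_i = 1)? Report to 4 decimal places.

π = [0.1641, 0.1666, 0.1663, 0.1670, 0.1901, 0.1459]

Balance equations π_j = Σ_i π_i·P[i][j]:
  π_0 = 1/8·π_0 + 1/8·π_1 + 1/8·π_2 + 1/4·π_3 + 1/8·π_4 + 1/4·π_5
  π_1 = 1/8·π_0 + 1/4·π_1 + 1/4·π_2 + 1/8·π_3 + 1/8·π_4 + 1/8·π_5
  π_2 = 1/4·π_0 + 1/4·π_1 + 1/8·π_2 + 1/8·π_3 + 1/8·π_4 + 1/8·π_5
  π_3 = 1/8·π_0 + 1/8·π_1 + 1/8·π_2 + 1/8·π_3 + 1/4·π_4 + 1/4·π_5
  π_4 = 1/4·π_0 + 1/8·π_1 + 1/4·π_2 + 1/8·π_3 + 1/4·π_4 + 1/8·π_5
  normalize: π_0 + π_1 + π_2 + π_3 + π_4 + π_5 = 1
Solving the linear system gives exactly π = [588/3583, 597/3583, 596/3583, 1795/10749, 681/3583, 1568/10749].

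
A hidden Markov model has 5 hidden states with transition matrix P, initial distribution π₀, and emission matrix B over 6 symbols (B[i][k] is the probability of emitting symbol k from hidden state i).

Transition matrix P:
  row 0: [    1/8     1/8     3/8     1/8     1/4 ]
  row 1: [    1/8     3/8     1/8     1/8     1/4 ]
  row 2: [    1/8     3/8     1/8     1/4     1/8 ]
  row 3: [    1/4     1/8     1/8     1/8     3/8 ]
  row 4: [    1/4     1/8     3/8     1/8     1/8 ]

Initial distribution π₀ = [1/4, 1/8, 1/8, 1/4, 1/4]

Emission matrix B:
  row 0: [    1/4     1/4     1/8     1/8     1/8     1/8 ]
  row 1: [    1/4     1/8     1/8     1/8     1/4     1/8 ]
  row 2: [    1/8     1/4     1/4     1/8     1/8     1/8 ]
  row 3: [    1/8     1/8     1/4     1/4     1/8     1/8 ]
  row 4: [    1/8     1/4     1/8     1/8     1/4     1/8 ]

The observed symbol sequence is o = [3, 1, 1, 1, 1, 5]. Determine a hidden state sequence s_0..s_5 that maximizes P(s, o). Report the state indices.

path = [3, 4, 0, 4, 2, 1]

t=0: δ = [3.125e-02, 1.562e-02, 1.562e-02, 6.250e-02, 3.125e-02]  (obs o_0=3)
t=1: δ = [3.906e-03, 9.766e-04, 2.930e-03, 9.766e-04, 5.859e-03]  ψ = [3, 3, 0, 3, 3]  (obs o_1=1)
t=2: δ = [3.662e-04, 1.373e-04, 5.493e-04, 9.155e-05, 2.441e-04]  ψ = [4, 2, 4, 2, 0]  (obs o_2=1)
t=3: δ = [1.717e-05, 2.575e-05, 3.433e-05, 1.717e-05, 2.289e-05]  ψ = [2, 2, 0, 2, 0]  (obs o_3=1)
t=4: δ = [1.431e-06, 1.609e-06, 2.146e-06, 1.073e-06, 1.609e-06]  ψ = [4, 2, 4, 2, 1]  (obs o_4=1)
t=5: δ = [5.029e-08, 1.006e-07, 7.544e-08, 6.706e-08, 5.029e-08]  ψ = [4, 2, 4, 2, 1]  (obs o_5=5)
backtrack: best end state = 1; path = [3, 4, 0, 4, 2, 1]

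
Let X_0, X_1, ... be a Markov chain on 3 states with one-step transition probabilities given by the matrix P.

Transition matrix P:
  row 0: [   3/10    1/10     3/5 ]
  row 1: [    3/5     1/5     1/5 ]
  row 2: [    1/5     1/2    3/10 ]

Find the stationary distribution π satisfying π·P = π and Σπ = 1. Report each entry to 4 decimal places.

π = [0.3459, 0.2782, 0.3759]

Balance equations π_j = Σ_i π_i·P[i][j]:
  π_0 = 3/10·π_0 + 3/5·π_1 + 1/5·π_2
  π_1 = 1/10·π_0 + 1/5·π_1 + 1/2·π_2
  normalize: π_0 + π_1 + π_2 = 1
Solving the linear system gives exactly π = [46/133, 37/133, 50/133].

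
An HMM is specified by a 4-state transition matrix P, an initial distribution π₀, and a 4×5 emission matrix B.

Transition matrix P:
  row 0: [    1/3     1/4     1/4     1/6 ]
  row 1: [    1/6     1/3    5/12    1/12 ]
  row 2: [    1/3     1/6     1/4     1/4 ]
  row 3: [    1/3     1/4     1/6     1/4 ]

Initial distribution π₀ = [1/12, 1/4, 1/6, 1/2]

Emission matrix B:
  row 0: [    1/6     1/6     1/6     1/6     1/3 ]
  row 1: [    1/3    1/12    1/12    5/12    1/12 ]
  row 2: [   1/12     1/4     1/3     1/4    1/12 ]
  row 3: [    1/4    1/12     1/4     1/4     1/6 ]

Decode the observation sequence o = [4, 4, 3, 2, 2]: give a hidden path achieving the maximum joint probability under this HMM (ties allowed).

path = [3, 0, 1, 2, 2]

t=0: δ = [2.778e-02, 2.083e-02, 1.389e-02, 8.333e-02]  (obs o_0=4)
t=1: δ = [9.259e-03, 1.736e-03, 1.157e-03, 3.472e-03]  ψ = [3, 3, 3, 3]  (obs o_1=4)
t=2: δ = [5.144e-04, 9.645e-04, 5.787e-04, 3.858e-04]  ψ = [0, 0, 0, 0]  (obs o_2=3)
t=3: δ = [3.215e-05, 2.679e-05, 1.340e-04, 3.617e-05]  ψ = [2, 1, 1, 2]  (obs o_3=2)
t=4: δ = [7.442e-06, 1.861e-06, 1.116e-05, 8.372e-06]  ψ = [2, 2, 2, 2]  (obs o_4=2)
backtrack: best end state = 2; path = [3, 0, 1, 2, 2]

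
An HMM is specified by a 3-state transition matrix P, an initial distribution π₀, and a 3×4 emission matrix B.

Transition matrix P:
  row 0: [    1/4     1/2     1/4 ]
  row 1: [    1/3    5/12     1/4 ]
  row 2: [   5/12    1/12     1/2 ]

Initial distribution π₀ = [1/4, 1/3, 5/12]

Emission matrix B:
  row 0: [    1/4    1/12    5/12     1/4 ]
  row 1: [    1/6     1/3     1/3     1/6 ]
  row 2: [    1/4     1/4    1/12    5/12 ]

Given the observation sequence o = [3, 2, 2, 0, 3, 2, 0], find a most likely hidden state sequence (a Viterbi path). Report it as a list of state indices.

t=0: δ = [6.250e-02, 5.556e-02, 1.736e-01]  (obs o_0=3)
t=1: δ = [3.014e-02, 1.042e-02, 7.234e-03]  ψ = [2, 0, 2]  (obs o_1=2)
t=2: δ = [3.140e-03, 5.023e-03, 6.279e-04]  ψ = [0, 0, 0]  (obs o_2=2)
t=3: δ = [4.186e-04, 3.489e-04, 3.140e-04]  ψ = [1, 1, 1]  (obs o_3=0)
t=4: δ = [3.270e-05, 3.489e-05, 6.541e-05]  ψ = [2, 0, 2]  (obs o_4=3)
t=5: δ = [1.136e-05, 5.451e-06, 2.725e-06]  ψ = [2, 0, 2]  (obs o_5=2)
t=6: δ = [7.097e-07, 9.463e-07, 7.097e-07]  ψ = [0, 0, 0]  (obs o_6=0)
backtrack: best end state = 1; path = [2, 0, 1, 2, 2, 0, 1]

path = [2, 0, 1, 2, 2, 0, 1]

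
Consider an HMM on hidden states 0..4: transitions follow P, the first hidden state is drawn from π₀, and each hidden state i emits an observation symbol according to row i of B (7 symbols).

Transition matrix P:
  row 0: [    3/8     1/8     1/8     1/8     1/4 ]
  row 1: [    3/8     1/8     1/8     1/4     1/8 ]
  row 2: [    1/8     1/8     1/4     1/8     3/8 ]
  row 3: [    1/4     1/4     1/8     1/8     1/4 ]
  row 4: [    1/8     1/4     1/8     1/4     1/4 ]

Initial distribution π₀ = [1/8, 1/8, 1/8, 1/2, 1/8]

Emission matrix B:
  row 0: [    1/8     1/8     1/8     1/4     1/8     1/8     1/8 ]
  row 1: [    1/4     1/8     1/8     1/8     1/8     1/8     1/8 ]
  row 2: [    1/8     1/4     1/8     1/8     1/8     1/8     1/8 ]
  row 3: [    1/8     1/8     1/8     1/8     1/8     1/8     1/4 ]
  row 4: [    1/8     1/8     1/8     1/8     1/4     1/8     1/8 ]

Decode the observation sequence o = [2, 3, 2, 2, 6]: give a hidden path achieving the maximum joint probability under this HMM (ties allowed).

path = [3, 0, 0, 0, 0]

t=0: δ = [1.562e-02, 1.562e-02, 1.562e-02, 6.250e-02, 1.562e-02]  (obs o_0=2)
t=1: δ = [3.906e-03, 1.953e-03, 9.766e-04, 9.766e-04, 1.953e-03]  ψ = [3, 3, 3, 3, 3]  (obs o_1=3)
t=2: δ = [1.831e-04, 6.104e-05, 6.104e-05, 6.104e-05, 1.221e-04]  ψ = [0, 0, 0, 0, 0]  (obs o_2=2)
t=3: δ = [8.583e-06, 3.815e-06, 2.861e-06, 3.815e-06, 5.722e-06]  ψ = [0, 4, 0, 4, 0]  (obs o_3=2)
t=4: δ = [4.023e-07, 1.788e-07, 1.341e-07, 3.576e-07, 2.682e-07]  ψ = [0, 4, 0, 4, 0]  (obs o_4=6)
backtrack: best end state = 0; path = [3, 0, 0, 0, 0]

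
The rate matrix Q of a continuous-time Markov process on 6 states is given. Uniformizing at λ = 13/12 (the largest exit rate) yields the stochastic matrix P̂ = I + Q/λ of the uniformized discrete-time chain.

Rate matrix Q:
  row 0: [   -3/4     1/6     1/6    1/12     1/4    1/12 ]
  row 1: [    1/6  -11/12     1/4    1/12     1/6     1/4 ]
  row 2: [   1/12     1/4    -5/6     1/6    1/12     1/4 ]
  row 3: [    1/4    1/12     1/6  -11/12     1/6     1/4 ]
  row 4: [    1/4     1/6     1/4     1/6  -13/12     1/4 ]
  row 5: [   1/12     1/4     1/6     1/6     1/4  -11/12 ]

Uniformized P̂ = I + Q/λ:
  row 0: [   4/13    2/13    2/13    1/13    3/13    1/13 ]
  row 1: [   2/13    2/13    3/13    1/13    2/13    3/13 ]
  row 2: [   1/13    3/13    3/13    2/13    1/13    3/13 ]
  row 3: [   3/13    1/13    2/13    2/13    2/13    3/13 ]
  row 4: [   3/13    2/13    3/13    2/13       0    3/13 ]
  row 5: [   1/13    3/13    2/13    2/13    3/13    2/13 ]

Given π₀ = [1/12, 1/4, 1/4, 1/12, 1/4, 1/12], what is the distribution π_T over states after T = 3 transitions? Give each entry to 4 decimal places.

π = [0.1713, 0.1733, 0.1937, 0.1276, 0.1433, 0.1908]

t=0: π = [0.0833, 0.2500, 0.2500, 0.0833, 0.2500, 0.0833]
t=1: π = [0.1667, 0.1731, 0.2115, 0.1282, 0.1090, 0.2115]
t=2: π = [0.1652, 0.1765, 0.1918, 0.1277, 0.1499, 0.1889]
t=3: π = [0.1713, 0.1733, 0.1937, 0.1276, 0.1433, 0.1908]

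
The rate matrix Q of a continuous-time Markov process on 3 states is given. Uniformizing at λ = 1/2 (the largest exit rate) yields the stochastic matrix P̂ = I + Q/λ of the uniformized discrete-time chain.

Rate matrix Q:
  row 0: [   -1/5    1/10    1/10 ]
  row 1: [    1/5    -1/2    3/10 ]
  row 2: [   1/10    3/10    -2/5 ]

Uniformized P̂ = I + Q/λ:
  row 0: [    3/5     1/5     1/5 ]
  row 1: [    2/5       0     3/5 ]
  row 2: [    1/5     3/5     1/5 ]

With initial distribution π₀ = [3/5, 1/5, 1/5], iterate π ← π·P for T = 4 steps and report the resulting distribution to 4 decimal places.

π = [0.4246, 0.2691, 0.3062]

t=0: π = [0.6000, 0.2000, 0.2000]
t=1: π = [0.4800, 0.2400, 0.2800]
t=2: π = [0.4400, 0.2640, 0.2960]
t=3: π = [0.4288, 0.2656, 0.3056]
t=4: π = [0.4246, 0.2691, 0.3062]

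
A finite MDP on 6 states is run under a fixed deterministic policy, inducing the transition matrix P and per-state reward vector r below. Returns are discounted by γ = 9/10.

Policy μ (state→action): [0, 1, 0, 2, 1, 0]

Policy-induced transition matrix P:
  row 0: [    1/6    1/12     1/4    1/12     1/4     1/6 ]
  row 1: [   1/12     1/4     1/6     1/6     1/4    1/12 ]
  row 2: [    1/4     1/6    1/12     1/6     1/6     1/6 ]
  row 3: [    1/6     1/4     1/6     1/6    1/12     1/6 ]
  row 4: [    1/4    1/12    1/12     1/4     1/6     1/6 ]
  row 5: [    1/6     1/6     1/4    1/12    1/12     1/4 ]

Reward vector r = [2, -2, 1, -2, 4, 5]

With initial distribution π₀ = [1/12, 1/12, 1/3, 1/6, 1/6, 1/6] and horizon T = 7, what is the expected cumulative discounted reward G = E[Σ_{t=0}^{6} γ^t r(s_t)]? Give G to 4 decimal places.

t=0: π = [0.0833, 0.0833, 0.3333, 0.1667, 0.1667, 0.1667], E[r] = 1.5000, γ^t·E[r] = 1.500000, running G = 1.500000
t=1: π = [0.2014, 0.1667, 0.1458, 0.1597, 0.1528, 0.1736], E[r] = 1.3750, γ^t·E[r] = 1.237500, running G = 2.737500
t=2: π = [0.1777, 0.1644, 0.1730, 0.1481, 0.1696, 0.1672], E[r] = 1.4178, γ^t·E[r] = 1.148438, running G = 3.885938
t=3: π = [0.1815, 0.1638, 0.1669, 0.1521, 0.1689, 0.1669], E[r] = 1.4083, γ^t·E[r] = 1.026668, running G = 4.912605
t=4: π = [0.1810, 0.1638, 0.1677, 0.1517, 0.1689, 0.1669], E[r] = 1.4088, γ^t·E[r] = 0.924328, running G = 5.836934
t=5: π = [0.1811, 0.1638, 0.1676, 0.1517, 0.1688, 0.1669], E[r] = 1.4087, γ^t·E[r] = 0.831809, running G = 6.668743
t=6: π = [0.1811, 0.1638, 0.1676, 0.1517, 0.1688, 0.1669], E[r] = 1.4087, γ^t·E[r] = 0.748636, running G = 7.417379

G = 7.4174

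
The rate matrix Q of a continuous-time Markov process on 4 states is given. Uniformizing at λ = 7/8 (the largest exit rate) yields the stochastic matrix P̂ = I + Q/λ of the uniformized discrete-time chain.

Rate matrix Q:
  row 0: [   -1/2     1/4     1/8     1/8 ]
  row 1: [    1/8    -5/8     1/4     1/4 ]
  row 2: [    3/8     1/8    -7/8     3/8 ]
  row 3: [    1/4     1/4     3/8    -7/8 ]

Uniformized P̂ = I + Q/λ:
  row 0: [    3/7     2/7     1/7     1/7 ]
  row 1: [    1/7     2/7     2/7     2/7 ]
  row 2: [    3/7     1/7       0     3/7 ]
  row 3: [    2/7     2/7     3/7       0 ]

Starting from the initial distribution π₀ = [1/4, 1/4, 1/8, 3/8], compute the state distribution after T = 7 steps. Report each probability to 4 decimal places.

π = [0.3255, 0.2559, 0.2096, 0.2089]

t=0: π = [0.2500, 0.2500, 0.1250, 0.3750]
t=1: π = [0.3036, 0.2679, 0.2679, 0.1607]
t=2: π = [0.3291, 0.2474, 0.1888, 0.2347]
t=3: π = [0.3243, 0.2587, 0.2183, 0.1986]
t=4: π = [0.3263, 0.2545, 0.2054, 0.2138]
t=5: π = [0.3253, 0.2564, 0.2110, 0.2074]
t=6: π = [0.3257, 0.2556, 0.2086, 0.2101]
t=7: π = [0.3255, 0.2559, 0.2096, 0.2089]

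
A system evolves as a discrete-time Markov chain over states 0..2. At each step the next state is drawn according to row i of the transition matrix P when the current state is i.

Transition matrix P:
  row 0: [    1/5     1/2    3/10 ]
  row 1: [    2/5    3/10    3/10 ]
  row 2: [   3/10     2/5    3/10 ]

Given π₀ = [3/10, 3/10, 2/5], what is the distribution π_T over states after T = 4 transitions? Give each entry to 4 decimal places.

π = [0.3084, 0.3916, 0.3000]

t=0: π = [0.3000, 0.3000, 0.4000]
t=1: π = [0.3000, 0.4000, 0.3000]
t=2: π = [0.3100, 0.3900, 0.3000]
t=3: π = [0.3080, 0.3920, 0.3000]
t=4: π = [0.3084, 0.3916, 0.3000]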